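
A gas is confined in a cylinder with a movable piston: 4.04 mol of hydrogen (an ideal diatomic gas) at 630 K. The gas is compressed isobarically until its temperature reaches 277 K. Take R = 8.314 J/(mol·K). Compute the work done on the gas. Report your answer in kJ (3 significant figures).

W ≈ 11.9 kJ

Isobaric: W = P ΔV = nR ΔT.
W = (4.04)(8.314)(277 − 630) = -11857 J.
Work on gas = −W_by = 11857 J.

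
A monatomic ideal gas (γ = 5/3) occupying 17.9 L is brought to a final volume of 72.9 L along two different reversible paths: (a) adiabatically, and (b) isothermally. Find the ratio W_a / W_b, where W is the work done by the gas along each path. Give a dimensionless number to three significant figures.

Path (a) adiabatic: W = P₁V₁(1 − (V₁/V₂)^(γ−1))/(γ−1) → W_a/(P₁V₁) = 0.9118.
Path (b) isothermal: W = P₁V₁ ln(V₂/V₁) → W_b/(P₁V₁) = 1.404.
W_a / W_b = 0.9118 / 1.404 = 0.6493.

W_a / W_b ≈ 0.649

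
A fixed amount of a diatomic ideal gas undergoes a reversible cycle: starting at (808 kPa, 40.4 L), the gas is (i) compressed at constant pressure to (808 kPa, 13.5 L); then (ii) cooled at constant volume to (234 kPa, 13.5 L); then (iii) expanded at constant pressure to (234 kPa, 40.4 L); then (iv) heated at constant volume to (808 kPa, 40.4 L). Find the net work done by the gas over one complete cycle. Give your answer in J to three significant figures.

W_net ≈ -15400 J

Constant-volume legs do no work.
W(i) = (808)(13.5 − 40.4) = -21735 J; W(iii) = (234)(40.4 − 13.5) = 6295 J.
W_net = -21735 + 6295 = -15441 J (the counter-clockwise enclosed area).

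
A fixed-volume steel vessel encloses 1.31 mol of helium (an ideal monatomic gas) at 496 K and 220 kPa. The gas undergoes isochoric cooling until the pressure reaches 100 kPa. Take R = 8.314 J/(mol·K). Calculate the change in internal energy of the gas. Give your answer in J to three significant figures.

Constant volume ⇒ W = 0, so Q = ΔU = nCᵥΔT with Cᵥ = 3R/2 = 12.47 J/(mol·K).
At constant V, T₂/T₁ = P₂/P₁ ⇒ ΔT = T₁(P₂/P₁ − 1) = 496·(100/220 − 1) = -270.5 K.
ΔU = (1.31)(12.47)(-270.5) = -4420 J.

ΔU ≈ -4420 J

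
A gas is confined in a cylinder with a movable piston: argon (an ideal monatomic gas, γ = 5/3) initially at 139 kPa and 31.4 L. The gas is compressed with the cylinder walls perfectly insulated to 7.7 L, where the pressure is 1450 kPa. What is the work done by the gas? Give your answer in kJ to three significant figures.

W ≈ -10.2 kJ

Adiabatic: W = (P₁V₁ − P₂V₂)/(γ − 1) with γ = 5/3.
P₁V₁ = 4365 J, P₂V₂ = 11165 J.
W = (4365 − 11165) / 0.6667 = -10201 J.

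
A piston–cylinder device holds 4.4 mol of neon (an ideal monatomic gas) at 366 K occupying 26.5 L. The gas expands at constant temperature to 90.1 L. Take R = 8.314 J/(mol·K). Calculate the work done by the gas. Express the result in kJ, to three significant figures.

W ≈ 16.4 kJ

Isothermal: W = nRT ln(V₂/V₁).
W = (4.4)(8.314)(366) × ln(90.1/26.5)
  = 13389 × 1.224
W_by_gas = 16385 J.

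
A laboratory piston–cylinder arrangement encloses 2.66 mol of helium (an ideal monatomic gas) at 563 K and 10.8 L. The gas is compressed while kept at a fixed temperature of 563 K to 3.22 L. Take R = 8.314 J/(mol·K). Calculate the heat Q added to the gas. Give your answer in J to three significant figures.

Q ≈ -15100 J

Isothermal ⇒ ΔU = 0, so Q = W = nRT ln(V₂/V₁).
Q = (2.66)(8.314)(563) ln(3.22/10.8) = 12451 × -1.21 = -15068 J.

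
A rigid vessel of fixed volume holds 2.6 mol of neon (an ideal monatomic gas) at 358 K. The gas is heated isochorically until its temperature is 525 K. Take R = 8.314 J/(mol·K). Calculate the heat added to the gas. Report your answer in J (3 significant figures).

Constant volume ⇒ W = 0, so Q = ΔU = nCᵥΔT with Cᵥ = 3R/2 = 12.47 J/(mol·K).
ΔU = (2.6)(12.47)(525 − 358) = 5415 J.

Q ≈ 5410 J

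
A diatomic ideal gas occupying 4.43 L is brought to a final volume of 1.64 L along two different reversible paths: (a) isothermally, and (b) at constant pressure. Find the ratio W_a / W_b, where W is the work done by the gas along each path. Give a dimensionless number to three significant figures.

W_a / W_b ≈ 1.58

Path (a) isothermal: W = P₁V₁ ln(V₂/V₁) → W_a/(P₁V₁) = -0.9937.
Path (b) isobaric: W = P₁(V₂ − V₁) → W_b/(P₁V₁) = -0.6298.
W_a / W_b = -0.9937 / -0.6298 = 1.578.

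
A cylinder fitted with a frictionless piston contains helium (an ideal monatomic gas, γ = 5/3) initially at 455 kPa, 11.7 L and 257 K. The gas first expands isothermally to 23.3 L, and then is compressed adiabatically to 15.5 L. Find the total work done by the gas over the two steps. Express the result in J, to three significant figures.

Step 1 (isothermal): W = P₁V₁ ln(V₂/V₁) = (5324) ln(23.3/11.7) = 3667 J.
After step 1: P = 228.5 kPa, V = 23.3 L, T = 257 K.
Step 2 (adiabatic): W = (P₁V₁ − P₂V₂)/(γ−1) = (5324 − 6986)/0.667 = -2493 J.
W_total = 3667 − 2493 = 1174 J.

W_total ≈ 1170 J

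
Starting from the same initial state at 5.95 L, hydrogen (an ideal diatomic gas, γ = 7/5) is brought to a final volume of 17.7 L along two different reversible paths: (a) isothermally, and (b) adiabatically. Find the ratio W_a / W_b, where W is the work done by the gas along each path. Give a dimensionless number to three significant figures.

Path (a) isothermal: W = P₁V₁ ln(V₂/V₁) → W_a/(P₁V₁) = 1.09.
Path (b) adiabatic: W = P₁V₁(1 − (V₁/V₂)^(γ−1))/(γ−1) → W_b/(P₁V₁) = 0.8836.
W_a / W_b = 1.09 / 0.8836 = 1.234.

W_a / W_b ≈ 1.23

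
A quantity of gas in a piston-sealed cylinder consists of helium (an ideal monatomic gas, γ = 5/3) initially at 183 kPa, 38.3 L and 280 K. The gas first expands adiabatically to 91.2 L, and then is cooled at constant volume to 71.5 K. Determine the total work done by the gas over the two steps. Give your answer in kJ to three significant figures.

W_total ≈ 4.62 kJ

Step 1 (adiabatic): W = (P₁V₁ − P₂V₂)/(γ−1) = (7009 − 3931)/0.667 = 4618 J.
Step 2 (isochoric): W = 0 (constant volume).
W_total = 4618 + 0 = 4618 J.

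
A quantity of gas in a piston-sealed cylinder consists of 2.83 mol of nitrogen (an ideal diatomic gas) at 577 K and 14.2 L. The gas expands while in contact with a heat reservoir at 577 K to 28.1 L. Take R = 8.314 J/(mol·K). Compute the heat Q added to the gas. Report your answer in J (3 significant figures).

Isothermal ⇒ ΔU = 0, so Q = W = nRT ln(V₂/V₁).
Q = (2.83)(8.314)(577) ln(28.1/14.2) = 13576 × 0.6825 = 9266 J.

Q ≈ 9270 J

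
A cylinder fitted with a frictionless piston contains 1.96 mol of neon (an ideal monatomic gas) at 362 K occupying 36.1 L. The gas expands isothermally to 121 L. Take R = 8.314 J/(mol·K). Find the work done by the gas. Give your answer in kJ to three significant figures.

Isothermal: W = nRT ln(V₂/V₁).
W = (1.96)(8.314)(362) × ln(121/36.1)
  = 5899 × 1.209
W_by_gas = 7135 J.

W ≈ 7.13 kJ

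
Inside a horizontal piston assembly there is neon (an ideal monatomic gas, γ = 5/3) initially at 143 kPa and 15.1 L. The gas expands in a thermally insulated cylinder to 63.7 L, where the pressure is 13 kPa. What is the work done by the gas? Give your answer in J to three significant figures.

W ≈ 2000 J

Adiabatic: W = (P₁V₁ − P₂V₂)/(γ − 1) with γ = 5/3.
P₁V₁ = 2159 J, P₂V₂ = 828.1 J.
W = (2159 − 828.1) / 0.6667 = 1997 J.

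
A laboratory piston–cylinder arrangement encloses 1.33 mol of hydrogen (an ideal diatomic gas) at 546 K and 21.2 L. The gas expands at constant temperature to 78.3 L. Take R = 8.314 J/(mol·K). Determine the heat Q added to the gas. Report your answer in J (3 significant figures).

Q ≈ 7890 J

Isothermal ⇒ ΔU = 0, so Q = W = nRT ln(V₂/V₁).
Q = (1.33)(8.314)(546) ln(78.3/21.2) = 6037 × 1.307 = 7888 J.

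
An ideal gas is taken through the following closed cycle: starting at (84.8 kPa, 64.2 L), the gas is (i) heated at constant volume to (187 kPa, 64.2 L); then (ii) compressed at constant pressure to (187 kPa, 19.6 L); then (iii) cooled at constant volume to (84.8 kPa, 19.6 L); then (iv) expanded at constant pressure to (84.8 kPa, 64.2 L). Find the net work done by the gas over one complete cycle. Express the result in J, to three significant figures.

Constant-volume legs do no work.
W(ii) = (187)(19.6 − 64.2) = -8340 J; W(iv) = (84.8)(64.2 − 19.6) = 3782 J.
W_net = -8340 + 3782 = -4558 J (the counter-clockwise enclosed area).

W_net ≈ -4560 J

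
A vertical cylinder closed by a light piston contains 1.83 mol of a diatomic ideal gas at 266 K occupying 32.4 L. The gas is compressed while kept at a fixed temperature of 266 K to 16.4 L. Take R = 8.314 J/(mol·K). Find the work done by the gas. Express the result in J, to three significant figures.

W ≈ -2760 J

Isothermal: W = nRT ln(V₂/V₁).
W = (1.83)(8.314)(266) × ln(16.4/32.4)
  = 4047 × -0.6809
W_by_gas = -2756 J.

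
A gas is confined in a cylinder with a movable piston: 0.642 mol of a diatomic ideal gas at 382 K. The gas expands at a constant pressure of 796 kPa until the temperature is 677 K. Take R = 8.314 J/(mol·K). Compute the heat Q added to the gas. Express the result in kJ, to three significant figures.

Isobaric: W = nRΔT = (0.642)(8.314)(295) = 1575 J.
ΔU = nCᵥΔT with Cᵥ = 5R/2: ΔU = (0.642)(20.79)(295) = 3936 J.
Q = ΔU + W = 3936 + 1575 = 5511 J.

Q ≈ 5.51 kJ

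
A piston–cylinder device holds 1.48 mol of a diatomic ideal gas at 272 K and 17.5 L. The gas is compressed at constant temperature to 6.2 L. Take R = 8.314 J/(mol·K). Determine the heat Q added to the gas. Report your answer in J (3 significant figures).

Q ≈ -3470 J

Isothermal ⇒ ΔU = 0, so Q = W = nRT ln(V₂/V₁).
Q = (1.48)(8.314)(272) ln(6.2/17.5) = 3347 × -1.038 = -3473 J.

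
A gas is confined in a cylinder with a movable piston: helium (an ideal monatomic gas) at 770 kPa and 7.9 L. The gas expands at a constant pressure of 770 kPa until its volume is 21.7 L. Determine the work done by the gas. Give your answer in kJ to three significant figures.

Isobaric: W = P ΔV.
W = (770 kPa)(21.7 − 7.9 L) = (770)(13.8) = 10626 J.

W ≈ 10.6 kJ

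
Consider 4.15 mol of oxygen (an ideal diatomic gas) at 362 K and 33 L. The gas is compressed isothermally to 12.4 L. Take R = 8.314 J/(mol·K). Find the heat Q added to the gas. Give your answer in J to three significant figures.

Q ≈ -12200 J

Isothermal ⇒ ΔU = 0, so Q = W = nRT ln(V₂/V₁).
Q = (4.15)(8.314)(362) ln(12.4/33) = 12490 × -0.9788 = -12225 J.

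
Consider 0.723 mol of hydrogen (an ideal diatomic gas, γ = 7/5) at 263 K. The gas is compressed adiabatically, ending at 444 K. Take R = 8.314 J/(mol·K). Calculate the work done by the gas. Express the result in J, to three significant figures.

W ≈ -2720 J

Adiabatic ⇒ Q = 0, so W_by = −ΔU = nCᵥ(T₁ − T₂).
Cᵥ = 5R/2 = 20.79 J/(mol·K).
W = (0.723)(20.79)(263 − 444) = -2720 J.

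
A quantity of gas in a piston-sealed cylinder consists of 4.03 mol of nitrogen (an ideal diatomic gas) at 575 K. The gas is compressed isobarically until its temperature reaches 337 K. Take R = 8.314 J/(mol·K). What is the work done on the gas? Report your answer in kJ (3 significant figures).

Isobaric: W = P ΔV = nR ΔT.
W = (4.03)(8.314)(337 − 575) = -7974 J.
Work on gas = −W_by = 7974 J.

W ≈ 7.97 kJ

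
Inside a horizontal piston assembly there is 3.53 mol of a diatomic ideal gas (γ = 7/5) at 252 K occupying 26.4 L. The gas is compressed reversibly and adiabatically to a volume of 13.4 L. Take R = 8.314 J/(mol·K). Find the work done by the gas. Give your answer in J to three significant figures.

Adiabatic: TV^(γ−1) = const with γ = 7/5.
T₂ = T₁ (V₁/V₂)^(γ−1) = 252 × (26.4/13.4)^0.4 = 252 × 1.312 = 330.5 K.
W_by = nCᵥ(T₁ − T₂) = (3.53)(20.79)(252 − 330.5) = -5761 J.

W ≈ -5760 J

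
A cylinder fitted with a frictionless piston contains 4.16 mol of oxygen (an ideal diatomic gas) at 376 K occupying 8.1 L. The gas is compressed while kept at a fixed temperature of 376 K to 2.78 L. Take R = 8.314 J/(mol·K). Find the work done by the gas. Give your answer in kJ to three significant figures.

W ≈ -13.9 kJ

Isothermal: W = nRT ln(V₂/V₁).
W = (4.16)(8.314)(376) × ln(2.78/8.1)
  = 13004 × -1.069
W_by_gas = -13907 J.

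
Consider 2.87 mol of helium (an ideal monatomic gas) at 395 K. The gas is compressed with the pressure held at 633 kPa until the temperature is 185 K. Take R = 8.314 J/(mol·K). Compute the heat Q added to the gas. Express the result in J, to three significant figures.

Q ≈ -12500 J

Isobaric: W = nRΔT = (2.87)(8.314)(-210) = -5011 J.
ΔU = nCᵥΔT with Cᵥ = 3R/2: ΔU = (2.87)(12.47)(-210) = -7516 J.
Q = ΔU + W = -7516 − 5011 = -12527 J.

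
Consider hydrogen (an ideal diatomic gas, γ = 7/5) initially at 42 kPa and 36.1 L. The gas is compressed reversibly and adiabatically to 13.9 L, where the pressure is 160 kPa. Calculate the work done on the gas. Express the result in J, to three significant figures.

W ≈ 1770 J

Adiabatic: W = (P₁V₁ − P₂V₂)/(γ − 1) with γ = 7/5.
P₁V₁ = 1516 J, P₂V₂ = 2224 J.
W = (1516 − 2224) / 0.4 = -1770 J.
Work on gas = −W_by = 1770 J.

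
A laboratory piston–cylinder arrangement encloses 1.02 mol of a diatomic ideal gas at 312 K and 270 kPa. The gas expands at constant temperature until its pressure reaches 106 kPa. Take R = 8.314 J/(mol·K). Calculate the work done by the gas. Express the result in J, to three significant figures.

Isothermal process: W = nRT ln(V₂/V₁) = nRT ln(P₁/P₂).
W = (1.02)(8.314)(312) × ln(270/106)
  = 2646 × ln(2.547) = 2646 × 0.935
W_by_gas = 2474 J.

W ≈ 2470 J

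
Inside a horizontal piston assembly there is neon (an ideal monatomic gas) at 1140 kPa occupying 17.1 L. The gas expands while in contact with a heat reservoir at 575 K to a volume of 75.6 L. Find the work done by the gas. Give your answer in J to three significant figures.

W ≈ 29000 J

Isothermal: W = nRT ln(V₂/V₁) = P₁V₁ ln(V₂/V₁).
P₁V₁ = (1140 kPa)(17.1 L) = 19494 J.
W = 19494 × ln(75.6/17.1) = 19494 × 1.486
W_by_gas = 28975 J.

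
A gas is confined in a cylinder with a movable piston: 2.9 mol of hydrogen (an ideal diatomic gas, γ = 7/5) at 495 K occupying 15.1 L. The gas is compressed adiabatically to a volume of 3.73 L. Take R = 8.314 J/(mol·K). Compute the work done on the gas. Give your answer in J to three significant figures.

W ≈ 22400 J

Adiabatic: TV^(γ−1) = const with γ = 7/5.
T₂ = T₁ (V₁/V₂)^(γ−1) = 495 × (15.1/3.73)^0.4 = 495 × 1.749 = 866 K.
W_by = nCᵥ(T₁ − T₂) = (2.9)(20.79)(495 − 866) = -22362 J.
Work on gas = −W_by = 22362 J.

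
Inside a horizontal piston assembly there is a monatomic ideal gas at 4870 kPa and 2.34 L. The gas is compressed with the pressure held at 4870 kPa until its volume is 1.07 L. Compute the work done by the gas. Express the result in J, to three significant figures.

Isobaric: W = P ΔV.
W = (4870 kPa)(1.07 − 2.34 L) = (4870)(-1.27) = -6185 J.

W ≈ -6180 J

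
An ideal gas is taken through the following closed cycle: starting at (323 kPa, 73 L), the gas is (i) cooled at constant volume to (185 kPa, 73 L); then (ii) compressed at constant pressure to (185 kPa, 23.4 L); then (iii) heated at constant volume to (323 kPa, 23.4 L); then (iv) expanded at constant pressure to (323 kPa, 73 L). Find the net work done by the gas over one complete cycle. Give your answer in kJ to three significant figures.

W_net ≈ 6.84 kJ

Constant-volume legs do no work.
W(ii) = (185)(23.4 − 73) = -9176 J; W(iv) = (323)(73 − 23.4) = 16021 J.
W_net = -9176 + 16021 = 6845 J (the clockwise enclosed area).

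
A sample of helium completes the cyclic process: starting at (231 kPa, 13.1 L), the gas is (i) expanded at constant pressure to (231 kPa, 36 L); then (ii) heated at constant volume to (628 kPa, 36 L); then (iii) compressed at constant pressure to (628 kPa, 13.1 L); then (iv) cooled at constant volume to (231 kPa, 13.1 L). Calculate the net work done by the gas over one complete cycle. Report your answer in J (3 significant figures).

Constant-volume legs do no work.
W(i) = (231)(36 − 13.1) = 5290 J; W(iii) = (628)(13.1 − 36) = -14381 J.
W_net = 5290 − 14381 = -9091 J (the counter-clockwise enclosed area).

W_net ≈ -9090 J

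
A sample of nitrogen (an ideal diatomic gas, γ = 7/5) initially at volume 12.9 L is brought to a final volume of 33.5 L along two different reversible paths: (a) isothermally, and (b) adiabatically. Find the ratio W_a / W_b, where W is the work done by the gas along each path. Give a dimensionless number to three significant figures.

Path (a) isothermal: W = P₁V₁ ln(V₂/V₁) → W_a/(P₁V₁) = 0.9543.
Path (b) adiabatic: W = P₁V₁(1 − (V₁/V₂)^(γ−1))/(γ−1) → W_b/(P₁V₁) = 0.7933.
W_a / W_b = 0.9543 / 0.7933 = 1.203.

W_a / W_b ≈ 1.20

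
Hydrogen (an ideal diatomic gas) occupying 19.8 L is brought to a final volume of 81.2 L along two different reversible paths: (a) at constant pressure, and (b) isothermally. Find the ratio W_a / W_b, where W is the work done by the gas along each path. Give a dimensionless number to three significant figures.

W_a / W_b ≈ 2.20

Path (a) isobaric: W = P₁(V₂ − V₁) → W_a/(P₁V₁) = 3.101.
Path (b) isothermal: W = P₁V₁ ln(V₂/V₁) → W_b/(P₁V₁) = 1.411.
W_a / W_b = 3.101 / 1.411 = 2.197.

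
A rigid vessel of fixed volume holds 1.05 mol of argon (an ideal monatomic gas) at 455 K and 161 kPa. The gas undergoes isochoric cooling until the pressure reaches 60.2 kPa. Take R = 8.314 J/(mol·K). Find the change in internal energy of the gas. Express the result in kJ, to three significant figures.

ΔU ≈ -3.73 kJ

Constant volume ⇒ W = 0, so Q = ΔU = nCᵥΔT with Cᵥ = 3R/2 = 12.47 J/(mol·K).
At constant V, T₂/T₁ = P₂/P₁ ⇒ ΔT = T₁(P₂/P₁ − 1) = 455·(60.2/161 − 1) = -284.9 K.
ΔU = (1.05)(12.47)(-284.9) = -3730 J.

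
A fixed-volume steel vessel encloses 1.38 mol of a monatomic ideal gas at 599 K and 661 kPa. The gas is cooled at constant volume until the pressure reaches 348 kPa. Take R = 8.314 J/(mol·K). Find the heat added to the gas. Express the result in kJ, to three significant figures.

Q ≈ -4.88 kJ

Constant volume ⇒ W = 0, so Q = ΔU = nCᵥΔT with Cᵥ = 3R/2 = 12.47 J/(mol·K).
At constant V, T₂/T₁ = P₂/P₁ ⇒ ΔT = T₁(P₂/P₁ − 1) = 599·(348/661 − 1) = -283.6 K.
ΔU = (1.38)(12.47)(-283.6) = -4881 J.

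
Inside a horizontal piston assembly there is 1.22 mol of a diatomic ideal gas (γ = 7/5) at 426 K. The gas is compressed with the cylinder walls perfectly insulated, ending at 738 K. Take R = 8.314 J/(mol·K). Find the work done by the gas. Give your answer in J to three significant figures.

W ≈ -7910 J

Adiabatic ⇒ Q = 0, so W_by = −ΔU = nCᵥ(T₁ − T₂).
Cᵥ = 5R/2 = 20.79 J/(mol·K).
W = (1.22)(20.79)(426 − 738) = -7912 J.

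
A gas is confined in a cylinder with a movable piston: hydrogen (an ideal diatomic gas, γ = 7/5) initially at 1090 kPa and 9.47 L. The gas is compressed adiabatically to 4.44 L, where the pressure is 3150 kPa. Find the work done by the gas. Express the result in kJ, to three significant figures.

W ≈ -9.16 kJ

Adiabatic: W = (P₁V₁ − P₂V₂)/(γ − 1) with γ = 7/5.
P₁V₁ = 10322 J, P₂V₂ = 13986 J.
W = (10322 − 13986) / 0.4 = -9159 J.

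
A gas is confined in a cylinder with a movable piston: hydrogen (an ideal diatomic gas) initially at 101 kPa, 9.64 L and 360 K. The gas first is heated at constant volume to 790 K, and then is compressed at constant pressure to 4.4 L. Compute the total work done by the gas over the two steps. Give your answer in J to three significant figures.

Step 1 (isochoric): W = 0 (constant volume).
After step 1: P = 221.6 kPa (V unchanged).
Step 2 (isobaric): W = PΔV = (221.6 kPa)(4.4 − 9.64 L) = -1161 J.
W_total = 0 − 1161 = -1161 J.

W_total ≈ -1160 J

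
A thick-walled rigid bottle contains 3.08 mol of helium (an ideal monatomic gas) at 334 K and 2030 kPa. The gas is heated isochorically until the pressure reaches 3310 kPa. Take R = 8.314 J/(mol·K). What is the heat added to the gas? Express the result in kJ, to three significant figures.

Constant volume ⇒ W = 0, so Q = ΔU = nCᵥΔT with Cᵥ = 3R/2 = 12.47 J/(mol·K).
At constant V, T₂/T₁ = P₂/P₁ ⇒ ΔT = T₁(P₂/P₁ − 1) = 334·(3310/2030 − 1) = 210.6 K.
ΔU = (3.08)(12.47)(210.6) = 8089 J.

Q ≈ 8.09 kJ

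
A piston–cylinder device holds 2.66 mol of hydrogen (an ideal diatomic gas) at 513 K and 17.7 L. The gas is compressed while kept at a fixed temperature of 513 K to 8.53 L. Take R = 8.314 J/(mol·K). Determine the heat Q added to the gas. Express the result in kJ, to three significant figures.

Isothermal ⇒ ΔU = 0, so Q = W = nRT ln(V₂/V₁).
Q = (2.66)(8.314)(513) ln(8.53/17.7) = 11345 × -0.73 = -8282 J.

Q ≈ -8.28 kJ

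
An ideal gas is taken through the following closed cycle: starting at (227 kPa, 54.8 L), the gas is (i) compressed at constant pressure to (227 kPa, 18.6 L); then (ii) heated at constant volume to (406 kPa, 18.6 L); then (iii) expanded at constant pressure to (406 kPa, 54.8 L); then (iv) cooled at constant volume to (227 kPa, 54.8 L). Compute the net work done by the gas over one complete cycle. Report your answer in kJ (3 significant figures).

W_net ≈ 6.48 kJ

Constant-volume legs do no work.
W(i) = (227)(18.6 − 54.8) = -8217 J; W(iii) = (406)(54.8 − 18.6) = 14697 J.
W_net = -8217 + 14697 = 6480 J (the clockwise enclosed area).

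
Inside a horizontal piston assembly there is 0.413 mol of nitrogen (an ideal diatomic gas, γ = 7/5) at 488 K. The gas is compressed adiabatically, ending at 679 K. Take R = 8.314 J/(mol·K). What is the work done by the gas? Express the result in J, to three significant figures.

W ≈ -1640 J

Adiabatic ⇒ Q = 0, so W_by = −ΔU = nCᵥ(T₁ − T₂).
Cᵥ = 5R/2 = 20.79 J/(mol·K).
W = (0.413)(20.79)(488 − 679) = -1640 J.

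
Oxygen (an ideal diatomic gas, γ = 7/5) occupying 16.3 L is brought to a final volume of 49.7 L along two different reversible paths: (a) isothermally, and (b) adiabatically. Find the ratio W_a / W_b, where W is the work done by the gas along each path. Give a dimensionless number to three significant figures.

Path (a) isothermal: W = P₁V₁ ln(V₂/V₁) → W_a/(P₁V₁) = 1.115.
Path (b) adiabatic: W = P₁V₁(1 − (V₁/V₂)^(γ−1))/(γ−1) → W_b/(P₁V₁) = 0.8994.
W_a / W_b = 1.115 / 0.8994 = 1.239.

W_a / W_b ≈ 1.24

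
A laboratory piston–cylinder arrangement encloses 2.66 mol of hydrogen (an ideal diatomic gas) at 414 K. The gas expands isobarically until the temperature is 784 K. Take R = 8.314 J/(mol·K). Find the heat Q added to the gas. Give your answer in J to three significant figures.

Q ≈ 28600 J

Isobaric: W = nRΔT = (2.66)(8.314)(370) = 8183 J.
ΔU = nCᵥΔT with Cᵥ = 5R/2: ΔU = (2.66)(20.79)(370) = 20457 J.
Q = ΔU + W = 20457 + 8183 = 28639 J.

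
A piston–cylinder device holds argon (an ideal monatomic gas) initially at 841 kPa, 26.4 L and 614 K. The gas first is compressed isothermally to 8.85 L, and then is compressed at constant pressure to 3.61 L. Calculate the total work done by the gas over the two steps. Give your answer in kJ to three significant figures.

Step 1 (isothermal): W = P₁V₁ ln(V₂/V₁) = (22202) ln(8.85/26.4) = -24266 J.
After step 1: P = 2509 kPa, V = 8.85 L, T = 614 K.
Step 2 (isobaric): W = PΔV = (2509 kPa)(3.61 − 8.85 L) = -13146 J.
W_total = -24266 − 13146 = -37412 J.

W_total ≈ -37.4 kJ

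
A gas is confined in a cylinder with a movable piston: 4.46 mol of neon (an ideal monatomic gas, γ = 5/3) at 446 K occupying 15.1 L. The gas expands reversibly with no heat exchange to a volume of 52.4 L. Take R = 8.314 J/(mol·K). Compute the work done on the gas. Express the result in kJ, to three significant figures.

Adiabatic: TV^(γ−1) = const with γ = 5/3.
T₂ = T₁ (V₁/V₂)^(γ−1) = 446 × (15.1/52.4)^0.667 = 446 × 0.4363 = 194.6 K.
W_by = nCᵥ(T₁ − T₂) = (4.46)(12.47)(446 − 194.6) = 13984 J.
Work on gas = −W_by = -13984 J.

W ≈ -14.0 kJ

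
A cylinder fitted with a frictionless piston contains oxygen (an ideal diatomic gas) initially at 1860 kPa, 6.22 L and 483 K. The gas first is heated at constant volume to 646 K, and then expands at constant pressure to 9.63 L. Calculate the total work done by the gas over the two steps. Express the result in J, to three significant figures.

W_total ≈ 8480 J

Step 1 (isochoric): W = 0 (constant volume).
After step 1: P = 2488 kPa (V unchanged).
Step 2 (isobaric): W = PΔV = (2488 kPa)(9.63 − 6.22 L) = 8483 J.
W_total = 0 + 8483 = 8483 J.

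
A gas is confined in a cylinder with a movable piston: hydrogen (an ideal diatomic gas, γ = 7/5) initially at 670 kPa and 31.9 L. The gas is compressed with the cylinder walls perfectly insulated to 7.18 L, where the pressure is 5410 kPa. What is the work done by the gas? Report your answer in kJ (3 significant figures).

Adiabatic: W = (P₁V₁ − P₂V₂)/(γ − 1) with γ = 7/5.
P₁V₁ = 21373 J, P₂V₂ = 38844 J.
W = (21373 − 38844) / 0.4 = -43677 J.

W ≈ -43.7 kJ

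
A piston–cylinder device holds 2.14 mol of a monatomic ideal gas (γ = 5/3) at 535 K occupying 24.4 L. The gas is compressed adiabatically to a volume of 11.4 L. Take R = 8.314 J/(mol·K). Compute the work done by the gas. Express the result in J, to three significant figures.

W ≈ -9440 J

Adiabatic: TV^(γ−1) = const with γ = 5/3.
T₂ = T₁ (V₁/V₂)^(γ−1) = 535 × (24.4/11.4)^0.667 = 535 × 1.661 = 888.5 K.
W_by = nCᵥ(T₁ − T₂) = (2.14)(12.47)(535 − 888.5) = -9435 J.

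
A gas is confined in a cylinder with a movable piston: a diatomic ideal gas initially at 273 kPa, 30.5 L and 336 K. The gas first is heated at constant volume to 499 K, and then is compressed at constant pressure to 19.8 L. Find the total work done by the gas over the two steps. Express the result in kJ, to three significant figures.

Step 1 (isochoric): W = 0 (constant volume).
After step 1: P = 405.4 kPa (V unchanged).
Step 2 (isobaric): W = PΔV = (405.4 kPa)(19.8 − 30.5 L) = -4338 J.
W_total = 0 − 4338 = -4338 J.

W_total ≈ -4.34 kJ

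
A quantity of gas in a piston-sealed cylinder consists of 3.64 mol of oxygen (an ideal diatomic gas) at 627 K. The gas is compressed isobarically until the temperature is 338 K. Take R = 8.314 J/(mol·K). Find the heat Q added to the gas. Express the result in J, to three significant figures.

Q ≈ -30600 J

Isobaric: W = nRΔT = (3.64)(8.314)(-289) = -8746 J.
ΔU = nCᵥΔT with Cᵥ = 5R/2: ΔU = (3.64)(20.79)(-289) = -21865 J.
Q = ΔU + W = -21865 − 8746 = -30611 J.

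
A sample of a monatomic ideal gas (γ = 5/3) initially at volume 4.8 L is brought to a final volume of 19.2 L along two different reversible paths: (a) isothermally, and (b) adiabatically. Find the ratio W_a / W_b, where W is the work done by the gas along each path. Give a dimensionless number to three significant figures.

Path (a) isothermal: W = P₁V₁ ln(V₂/V₁) → W_a/(P₁V₁) = 1.386.
Path (b) adiabatic: W = P₁V₁(1 − (V₁/V₂)^(γ−1))/(γ−1) → W_b/(P₁V₁) = 0.9047.
W_a / W_b = 1.386 / 0.9047 = 1.532.

W_a / W_b ≈ 1.53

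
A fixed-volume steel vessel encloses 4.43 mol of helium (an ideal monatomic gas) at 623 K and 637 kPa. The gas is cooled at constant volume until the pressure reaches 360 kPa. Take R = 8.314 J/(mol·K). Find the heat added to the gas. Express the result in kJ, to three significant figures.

Constant volume ⇒ W = 0, so Q = ΔU = nCᵥΔT with Cᵥ = 3R/2 = 12.47 J/(mol·K).
At constant V, T₂/T₁ = P₂/P₁ ⇒ ΔT = T₁(P₂/P₁ − 1) = 623·(360/637 − 1) = -270.9 K.
ΔU = (4.43)(12.47)(-270.9) = -14967 J.

Q ≈ -15.0 kJ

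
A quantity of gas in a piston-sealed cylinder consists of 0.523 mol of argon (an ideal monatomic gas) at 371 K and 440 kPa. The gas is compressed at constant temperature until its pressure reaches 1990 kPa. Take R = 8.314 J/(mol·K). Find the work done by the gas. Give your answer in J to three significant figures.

W ≈ -2430 J

Isothermal process: W = nRT ln(V₂/V₁) = nRT ln(P₁/P₂).
W = (0.523)(8.314)(371) × ln(440/1990)
  = 1613 × ln(0.2211) = 1613 × -1.509
W_by_gas = -2434 J.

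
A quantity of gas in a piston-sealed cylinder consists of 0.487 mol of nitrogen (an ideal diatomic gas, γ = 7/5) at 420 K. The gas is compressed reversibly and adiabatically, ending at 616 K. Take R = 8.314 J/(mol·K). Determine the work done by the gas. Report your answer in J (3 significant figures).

Adiabatic ⇒ Q = 0, so W_by = −ΔU = nCᵥ(T₁ − T₂).
Cᵥ = 5R/2 = 20.79 J/(mol·K).
W = (0.487)(20.79)(420 − 616) = -1984 J.

W ≈ -1980 J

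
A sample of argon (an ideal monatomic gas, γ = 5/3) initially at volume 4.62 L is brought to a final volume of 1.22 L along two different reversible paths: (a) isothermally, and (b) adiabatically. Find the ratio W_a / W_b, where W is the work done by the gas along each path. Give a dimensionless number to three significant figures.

Path (a) isothermal: W = P₁V₁ ln(V₂/V₁) → W_a/(P₁V₁) = -1.332.
Path (b) adiabatic: W = P₁V₁(1 − (V₁/V₂)^(γ−1))/(γ−1) → W_b/(P₁V₁) = -2.144.
W_a / W_b = -1.332 / -2.144 = 0.621.

W_a / W_b ≈ 0.621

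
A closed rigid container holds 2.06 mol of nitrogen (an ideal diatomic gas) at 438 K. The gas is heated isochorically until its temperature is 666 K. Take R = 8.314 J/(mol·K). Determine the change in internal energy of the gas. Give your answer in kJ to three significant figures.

Constant volume ⇒ W = 0, so Q = ΔU = nCᵥΔT with Cᵥ = 5R/2 = 20.79 J/(mol·K).
ΔU = (2.06)(20.79)(666 − 438) = 9762 J.

ΔU ≈ 9.76 kJ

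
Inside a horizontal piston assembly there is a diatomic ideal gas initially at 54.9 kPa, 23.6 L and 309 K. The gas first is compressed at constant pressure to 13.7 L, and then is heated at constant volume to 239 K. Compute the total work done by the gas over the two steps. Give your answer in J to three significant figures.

Step 1 (isobaric): W = PΔV = (54.9 kPa)(13.7 − 23.6 L) = -543.5 J.
Step 2 (isochoric): W = 0 (constant volume).
W_total = -543.5 + 0 = -543.5 J.

W_total ≈ -544 J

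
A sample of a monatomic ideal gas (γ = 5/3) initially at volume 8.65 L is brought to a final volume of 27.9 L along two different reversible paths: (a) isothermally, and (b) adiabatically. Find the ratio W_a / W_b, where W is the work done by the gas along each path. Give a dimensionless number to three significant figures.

W_a / W_b ≈ 1.44

Path (a) isothermal: W = P₁V₁ ln(V₂/V₁) → W_a/(P₁V₁) = 1.171.
Path (b) adiabatic: W = P₁V₁(1 − (V₁/V₂)^(γ−1))/(γ−1) → W_b/(P₁V₁) = 0.8129.
W_a / W_b = 1.171 / 0.8129 = 1.441.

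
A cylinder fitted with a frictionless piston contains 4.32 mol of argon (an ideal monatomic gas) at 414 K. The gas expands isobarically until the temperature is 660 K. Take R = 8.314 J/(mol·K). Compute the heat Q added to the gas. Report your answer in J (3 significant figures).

Isobaric: W = nRΔT = (4.32)(8.314)(246) = 8835 J.
ΔU = nCᵥΔT with Cᵥ = 3R/2: ΔU = (4.32)(12.47)(246) = 13253 J.
Q = ΔU + W = 13253 + 8835 = 22089 J.

Q ≈ 22100 J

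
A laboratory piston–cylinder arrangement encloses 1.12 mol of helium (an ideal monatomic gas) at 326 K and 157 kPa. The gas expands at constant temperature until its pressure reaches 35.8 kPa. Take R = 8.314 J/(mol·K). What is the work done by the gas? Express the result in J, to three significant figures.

Isothermal process: W = nRT ln(V₂/V₁) = nRT ln(P₁/P₂).
W = (1.12)(8.314)(326) × ln(157/35.8)
  = 3036 × ln(4.385) = 3036 × 1.478
W_by_gas = 4488 J.

W ≈ 4490 J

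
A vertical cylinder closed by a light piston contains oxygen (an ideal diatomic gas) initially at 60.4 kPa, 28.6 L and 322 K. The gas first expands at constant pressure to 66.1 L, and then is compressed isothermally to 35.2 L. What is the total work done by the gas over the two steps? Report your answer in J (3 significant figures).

Step 1 (isobaric): W = PΔV = (60.4 kPa)(66.1 − 28.6 L) = 2265 J.
After step 1: P = 60.4 kPa, V = 66.1 L, T = 744.2 K.
Step 2 (isothermal): W = P₁V₁ ln(V₂/V₁) = (3992) ln(35.2/66.1) = -2516 J.
W_total = 2265 − 2516 = -250.7 J.

W_total ≈ -251 J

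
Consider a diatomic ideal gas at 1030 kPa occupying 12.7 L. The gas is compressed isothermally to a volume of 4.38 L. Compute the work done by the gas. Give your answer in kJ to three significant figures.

Isothermal: W = nRT ln(V₂/V₁) = P₁V₁ ln(V₂/V₁).
P₁V₁ = (1030 kPa)(12.7 L) = 13081 J.
W = 13081 × ln(4.38/12.7) = 13081 × -1.065
W_by_gas = -13925 J.

W ≈ -13.9 kJ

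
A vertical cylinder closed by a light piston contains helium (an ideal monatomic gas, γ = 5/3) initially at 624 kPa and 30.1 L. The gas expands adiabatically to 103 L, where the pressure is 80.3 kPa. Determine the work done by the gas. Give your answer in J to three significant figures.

W ≈ 15800 J

Adiabatic: W = (P₁V₁ − P₂V₂)/(γ − 1) with γ = 5/3.
P₁V₁ = 18782 J, P₂V₂ = 8271 J.
W = (18782 − 8271) / 0.6667 = 15767 J.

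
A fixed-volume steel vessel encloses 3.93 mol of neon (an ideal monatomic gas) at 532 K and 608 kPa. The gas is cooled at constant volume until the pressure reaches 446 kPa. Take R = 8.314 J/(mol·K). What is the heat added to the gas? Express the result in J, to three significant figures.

Constant volume ⇒ W = 0, so Q = ΔU = nCᵥΔT with Cᵥ = 3R/2 = 12.47 J/(mol·K).
At constant V, T₂/T₁ = P₂/P₁ ⇒ ΔT = T₁(P₂/P₁ − 1) = 532·(446/608 − 1) = -141.8 K.
ΔU = (3.93)(12.47)(-141.8) = -6947 J.

Q ≈ -6950 J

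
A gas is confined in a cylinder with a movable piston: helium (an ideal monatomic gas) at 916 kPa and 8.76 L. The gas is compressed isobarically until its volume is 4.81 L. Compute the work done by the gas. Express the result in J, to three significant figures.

Isobaric: W = P ΔV.
W = (916 kPa)(4.81 − 8.76 L) = (916)(-3.95) = -3618 J.

W ≈ -3620 J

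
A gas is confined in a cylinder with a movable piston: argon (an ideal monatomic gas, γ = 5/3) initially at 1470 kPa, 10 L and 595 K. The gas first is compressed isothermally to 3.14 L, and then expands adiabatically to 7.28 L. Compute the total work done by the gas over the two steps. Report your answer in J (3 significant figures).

W_total ≈ -7570 J

Step 1 (isothermal): W = P₁V₁ ln(V₂/V₁) = (14700) ln(3.14/10) = -17028 J.
After step 1: P = 4682 kPa, V = 3.14 L, T = 595 K.
Step 2 (adiabatic): W = (P₁V₁ − P₂V₂)/(γ−1) = (14700 − 8392)/0.667 = 9462 J.
W_total = -17028 + 9462 = -7565 J.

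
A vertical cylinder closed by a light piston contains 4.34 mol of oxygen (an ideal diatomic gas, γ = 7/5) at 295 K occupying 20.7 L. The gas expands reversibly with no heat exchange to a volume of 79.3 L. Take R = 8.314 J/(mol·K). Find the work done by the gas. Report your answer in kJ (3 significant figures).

Adiabatic: TV^(γ−1) = const with γ = 7/5.
T₂ = T₁ (V₁/V₂)^(γ−1) = 295 × (20.7/79.3)^0.4 = 295 × 0.5844 = 172.4 K.
W_by = nCᵥ(T₁ − T₂) = (4.34)(20.79)(295 − 172.4) = 11061 J.

W ≈ 11.1 kJ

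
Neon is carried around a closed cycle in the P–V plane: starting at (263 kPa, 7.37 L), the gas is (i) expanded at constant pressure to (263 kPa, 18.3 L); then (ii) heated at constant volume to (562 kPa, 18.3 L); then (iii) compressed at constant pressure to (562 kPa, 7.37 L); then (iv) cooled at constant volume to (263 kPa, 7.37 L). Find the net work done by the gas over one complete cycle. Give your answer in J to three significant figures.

W_net ≈ -3270 J

Constant-volume legs do no work.
W(i) = (263)(18.3 − 7.37) = 2875 J; W(iii) = (562)(7.37 − 18.3) = -6143 J.
W_net = 2875 − 6143 = -3268 J (the counter-clockwise enclosed area).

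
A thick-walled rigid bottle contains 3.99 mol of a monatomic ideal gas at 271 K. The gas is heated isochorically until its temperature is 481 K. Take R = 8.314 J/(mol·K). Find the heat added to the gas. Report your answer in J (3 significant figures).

Q ≈ 10400 J

Constant volume ⇒ W = 0, so Q = ΔU = nCᵥΔT with Cᵥ = 3R/2 = 12.47 J/(mol·K).
ΔU = (3.99)(12.47)(481 − 271) = 10449 J.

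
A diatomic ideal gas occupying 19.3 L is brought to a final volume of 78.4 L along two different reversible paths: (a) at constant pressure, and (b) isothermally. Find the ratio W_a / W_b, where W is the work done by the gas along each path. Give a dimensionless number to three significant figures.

Path (a) isobaric: W = P₁(V₂ − V₁) → W_a/(P₁V₁) = 3.062.
Path (b) isothermal: W = P₁V₁ ln(V₂/V₁) → W_b/(P₁V₁) = 1.402.
W_a / W_b = 3.062 / 1.402 = 2.185.

W_a / W_b ≈ 2.18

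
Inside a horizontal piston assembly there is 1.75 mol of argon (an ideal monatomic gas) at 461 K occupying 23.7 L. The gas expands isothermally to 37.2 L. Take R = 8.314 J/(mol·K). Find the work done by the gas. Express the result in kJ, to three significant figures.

W ≈ 3.02 kJ

Isothermal: W = nRT ln(V₂/V₁).
W = (1.75)(8.314)(461) × ln(37.2/23.7)
  = 6707 × 0.4508
W_by_gas = 3024 J.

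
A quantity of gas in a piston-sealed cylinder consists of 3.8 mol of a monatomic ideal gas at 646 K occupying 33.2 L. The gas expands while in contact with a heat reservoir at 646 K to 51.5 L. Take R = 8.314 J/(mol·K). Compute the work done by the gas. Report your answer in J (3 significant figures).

W ≈ 8960 J

Isothermal: W = nRT ln(V₂/V₁).
W = (3.8)(8.314)(646) × ln(51.5/33.2)
  = 20409 × 0.439
W_by_gas = 8960 J.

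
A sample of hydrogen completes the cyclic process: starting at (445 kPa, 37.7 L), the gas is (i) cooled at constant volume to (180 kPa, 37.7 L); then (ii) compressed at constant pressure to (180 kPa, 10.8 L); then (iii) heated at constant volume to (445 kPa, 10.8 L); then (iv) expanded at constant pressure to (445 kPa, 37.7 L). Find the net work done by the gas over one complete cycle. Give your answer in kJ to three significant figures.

Constant-volume legs do no work.
W(ii) = (180)(10.8 − 37.7) = -4842 J; W(iv) = (445)(37.7 − 10.8) = 11971 J.
W_net = -4842 + 11971 = 7129 J (the clockwise enclosed area).

W_net ≈ 7.13 kJ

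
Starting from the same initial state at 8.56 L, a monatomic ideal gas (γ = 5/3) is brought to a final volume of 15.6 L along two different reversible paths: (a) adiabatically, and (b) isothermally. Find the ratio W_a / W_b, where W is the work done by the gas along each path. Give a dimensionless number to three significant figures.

Path (a) adiabatic: W = P₁V₁(1 − (V₁/V₂)^(γ−1))/(γ−1) → W_a/(P₁V₁) = 0.4946.
Path (b) isothermal: W = P₁V₁ ln(V₂/V₁) → W_b/(P₁V₁) = 0.6002.
W_a / W_b = 0.4946 / 0.6002 = 0.8242.

W_a / W_b ≈ 0.824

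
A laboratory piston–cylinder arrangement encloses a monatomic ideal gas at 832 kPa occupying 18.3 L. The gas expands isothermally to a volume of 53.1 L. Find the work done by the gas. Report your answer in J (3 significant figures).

W ≈ 16200 J

Isothermal: W = nRT ln(V₂/V₁) = P₁V₁ ln(V₂/V₁).
P₁V₁ = (832 kPa)(18.3 L) = 15226 J.
W = 15226 × ln(53.1/18.3) = 15226 × 1.065
W_by_gas = 16219 J.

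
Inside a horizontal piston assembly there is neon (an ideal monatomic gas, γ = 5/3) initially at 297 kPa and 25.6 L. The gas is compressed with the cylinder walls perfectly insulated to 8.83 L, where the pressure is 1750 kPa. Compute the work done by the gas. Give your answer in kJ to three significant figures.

Adiabatic: W = (P₁V₁ − P₂V₂)/(γ − 1) with γ = 5/3.
P₁V₁ = 7603 J, P₂V₂ = 15452 J.
W = (7603 − 15452) / 0.6667 = -11774 J.

W ≈ -11.8 kJ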